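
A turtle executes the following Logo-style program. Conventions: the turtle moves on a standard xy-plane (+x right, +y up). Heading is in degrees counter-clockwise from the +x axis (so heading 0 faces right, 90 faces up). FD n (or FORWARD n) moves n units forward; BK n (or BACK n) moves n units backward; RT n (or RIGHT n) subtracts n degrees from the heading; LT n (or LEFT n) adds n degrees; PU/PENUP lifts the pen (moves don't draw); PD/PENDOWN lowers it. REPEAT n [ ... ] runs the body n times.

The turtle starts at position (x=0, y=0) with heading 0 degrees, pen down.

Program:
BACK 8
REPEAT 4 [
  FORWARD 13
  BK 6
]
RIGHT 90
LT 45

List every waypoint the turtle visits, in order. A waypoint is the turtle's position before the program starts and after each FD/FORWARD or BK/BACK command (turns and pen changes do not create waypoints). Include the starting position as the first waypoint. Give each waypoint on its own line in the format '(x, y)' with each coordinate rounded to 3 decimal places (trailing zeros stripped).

Executing turtle program step by step:
Start: pos=(0,0), heading=0, pen down
BK 8: (0,0) -> (-8,0) [heading=0, draw]
REPEAT 4 [
  -- iteration 1/4 --
  FD 13: (-8,0) -> (5,0) [heading=0, draw]
  BK 6: (5,0) -> (-1,0) [heading=0, draw]
  -- iteration 2/4 --
  FD 13: (-1,0) -> (12,0) [heading=0, draw]
  BK 6: (12,0) -> (6,0) [heading=0, draw]
  -- iteration 3/4 --
  FD 13: (6,0) -> (19,0) [heading=0, draw]
  BK 6: (19,0) -> (13,0) [heading=0, draw]
  -- iteration 4/4 --
  FD 13: (13,0) -> (26,0) [heading=0, draw]
  BK 6: (26,0) -> (20,0) [heading=0, draw]
]
RT 90: heading 0 -> 270
LT 45: heading 270 -> 315
Final: pos=(20,0), heading=315, 9 segment(s) drawn
Waypoints (10 total):
(0, 0)
(-8, 0)
(5, 0)
(-1, 0)
(12, 0)
(6, 0)
(19, 0)
(13, 0)
(26, 0)
(20, 0)

Answer: (0, 0)
(-8, 0)
(5, 0)
(-1, 0)
(12, 0)
(6, 0)
(19, 0)
(13, 0)
(26, 0)
(20, 0)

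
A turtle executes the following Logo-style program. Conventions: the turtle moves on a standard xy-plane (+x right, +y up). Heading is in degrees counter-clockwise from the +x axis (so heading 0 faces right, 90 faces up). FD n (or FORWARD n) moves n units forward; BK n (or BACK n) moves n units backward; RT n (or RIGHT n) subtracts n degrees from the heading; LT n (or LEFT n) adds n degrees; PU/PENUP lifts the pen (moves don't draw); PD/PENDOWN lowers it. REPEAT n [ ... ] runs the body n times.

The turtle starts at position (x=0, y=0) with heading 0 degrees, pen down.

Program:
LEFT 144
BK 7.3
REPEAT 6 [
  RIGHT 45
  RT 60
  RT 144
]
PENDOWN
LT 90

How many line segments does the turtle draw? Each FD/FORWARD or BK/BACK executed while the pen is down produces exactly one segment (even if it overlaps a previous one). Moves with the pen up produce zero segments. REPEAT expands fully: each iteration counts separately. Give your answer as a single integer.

Answer: 1

Derivation:
Executing turtle program step by step:
Start: pos=(0,0), heading=0, pen down
LT 144: heading 0 -> 144
BK 7.3: (0,0) -> (5.906,-4.291) [heading=144, draw]
REPEAT 6 [
  -- iteration 1/6 --
  RT 45: heading 144 -> 99
  RT 60: heading 99 -> 39
  RT 144: heading 39 -> 255
  -- iteration 2/6 --
  RT 45: heading 255 -> 210
  RT 60: heading 210 -> 150
  RT 144: heading 150 -> 6
  -- iteration 3/6 --
  RT 45: heading 6 -> 321
  RT 60: heading 321 -> 261
  RT 144: heading 261 -> 117
  -- iteration 4/6 --
  RT 45: heading 117 -> 72
  RT 60: heading 72 -> 12
  RT 144: heading 12 -> 228
  -- iteration 5/6 --
  RT 45: heading 228 -> 183
  RT 60: heading 183 -> 123
  RT 144: heading 123 -> 339
  -- iteration 6/6 --
  RT 45: heading 339 -> 294
  RT 60: heading 294 -> 234
  RT 144: heading 234 -> 90
]
PD: pen down
LT 90: heading 90 -> 180
Final: pos=(5.906,-4.291), heading=180, 1 segment(s) drawn
Segments drawn: 1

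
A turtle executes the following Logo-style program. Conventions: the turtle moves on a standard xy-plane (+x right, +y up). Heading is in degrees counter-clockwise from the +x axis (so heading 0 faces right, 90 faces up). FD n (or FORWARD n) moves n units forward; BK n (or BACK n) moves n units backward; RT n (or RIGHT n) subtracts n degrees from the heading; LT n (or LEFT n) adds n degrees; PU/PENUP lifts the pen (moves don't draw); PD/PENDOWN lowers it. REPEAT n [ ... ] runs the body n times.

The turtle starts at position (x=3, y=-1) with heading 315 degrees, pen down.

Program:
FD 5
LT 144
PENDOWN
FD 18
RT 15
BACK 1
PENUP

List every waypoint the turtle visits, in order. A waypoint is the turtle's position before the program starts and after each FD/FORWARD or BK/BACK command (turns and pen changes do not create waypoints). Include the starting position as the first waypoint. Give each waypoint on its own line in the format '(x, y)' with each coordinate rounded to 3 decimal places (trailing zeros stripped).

Answer: (3, -1)
(6.536, -4.536)
(3.72, 13.243)
(3.615, 12.248)

Derivation:
Executing turtle program step by step:
Start: pos=(3,-1), heading=315, pen down
FD 5: (3,-1) -> (6.536,-4.536) [heading=315, draw]
LT 144: heading 315 -> 99
PD: pen down
FD 18: (6.536,-4.536) -> (3.72,13.243) [heading=99, draw]
RT 15: heading 99 -> 84
BK 1: (3.72,13.243) -> (3.615,12.248) [heading=84, draw]
PU: pen up
Final: pos=(3.615,12.248), heading=84, 3 segment(s) drawn
Waypoints (4 total):
(3, -1)
(6.536, -4.536)
(3.72, 13.243)
(3.615, 12.248)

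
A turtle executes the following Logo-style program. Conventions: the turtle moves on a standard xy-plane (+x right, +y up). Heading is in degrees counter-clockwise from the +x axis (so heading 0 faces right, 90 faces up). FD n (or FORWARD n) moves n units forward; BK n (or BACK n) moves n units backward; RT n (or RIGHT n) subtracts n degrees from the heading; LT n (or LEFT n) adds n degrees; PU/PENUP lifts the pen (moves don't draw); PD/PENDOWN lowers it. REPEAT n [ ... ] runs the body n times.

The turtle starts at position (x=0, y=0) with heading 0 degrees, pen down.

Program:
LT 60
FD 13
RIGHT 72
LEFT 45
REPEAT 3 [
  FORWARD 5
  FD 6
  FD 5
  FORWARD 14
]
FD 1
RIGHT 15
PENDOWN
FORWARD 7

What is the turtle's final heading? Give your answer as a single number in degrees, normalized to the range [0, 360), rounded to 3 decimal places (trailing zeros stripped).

Executing turtle program step by step:
Start: pos=(0,0), heading=0, pen down
LT 60: heading 0 -> 60
FD 13: (0,0) -> (6.5,11.258) [heading=60, draw]
RT 72: heading 60 -> 348
LT 45: heading 348 -> 33
REPEAT 3 [
  -- iteration 1/3 --
  FD 5: (6.5,11.258) -> (10.693,13.982) [heading=33, draw]
  FD 6: (10.693,13.982) -> (15.725,17.249) [heading=33, draw]
  FD 5: (15.725,17.249) -> (19.919,19.973) [heading=33, draw]
  FD 14: (19.919,19.973) -> (31.66,27.598) [heading=33, draw]
  -- iteration 2/3 --
  FD 5: (31.66,27.598) -> (35.853,30.321) [heading=33, draw]
  FD 6: (35.853,30.321) -> (40.885,33.589) [heading=33, draw]
  FD 5: (40.885,33.589) -> (45.079,36.312) [heading=33, draw]
  FD 14: (45.079,36.312) -> (56.82,43.937) [heading=33, draw]
  -- iteration 3/3 --
  FD 5: (56.82,43.937) -> (61.014,46.66) [heading=33, draw]
  FD 6: (61.014,46.66) -> (66.046,49.928) [heading=33, draw]
  FD 5: (66.046,49.928) -> (70.239,52.651) [heading=33, draw]
  FD 14: (70.239,52.651) -> (81.98,60.276) [heading=33, draw]
]
FD 1: (81.98,60.276) -> (82.819,60.82) [heading=33, draw]
RT 15: heading 33 -> 18
PD: pen down
FD 7: (82.819,60.82) -> (89.476,62.984) [heading=18, draw]
Final: pos=(89.476,62.984), heading=18, 15 segment(s) drawn

Answer: 18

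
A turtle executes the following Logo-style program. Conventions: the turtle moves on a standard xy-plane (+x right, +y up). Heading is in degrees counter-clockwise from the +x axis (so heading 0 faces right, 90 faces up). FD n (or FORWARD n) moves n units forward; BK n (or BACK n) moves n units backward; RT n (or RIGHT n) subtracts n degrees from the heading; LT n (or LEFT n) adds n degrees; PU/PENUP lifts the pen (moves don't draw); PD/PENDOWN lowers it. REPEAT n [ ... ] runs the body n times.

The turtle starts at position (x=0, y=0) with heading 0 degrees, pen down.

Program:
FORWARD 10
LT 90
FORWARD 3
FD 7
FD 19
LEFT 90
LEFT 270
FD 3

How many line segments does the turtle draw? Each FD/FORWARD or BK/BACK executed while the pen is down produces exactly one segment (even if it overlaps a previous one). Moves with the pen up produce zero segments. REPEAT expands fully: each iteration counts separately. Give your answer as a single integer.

Executing turtle program step by step:
Start: pos=(0,0), heading=0, pen down
FD 10: (0,0) -> (10,0) [heading=0, draw]
LT 90: heading 0 -> 90
FD 3: (10,0) -> (10,3) [heading=90, draw]
FD 7: (10,3) -> (10,10) [heading=90, draw]
FD 19: (10,10) -> (10,29) [heading=90, draw]
LT 90: heading 90 -> 180
LT 270: heading 180 -> 90
FD 3: (10,29) -> (10,32) [heading=90, draw]
Final: pos=(10,32), heading=90, 5 segment(s) drawn
Segments drawn: 5

Answer: 5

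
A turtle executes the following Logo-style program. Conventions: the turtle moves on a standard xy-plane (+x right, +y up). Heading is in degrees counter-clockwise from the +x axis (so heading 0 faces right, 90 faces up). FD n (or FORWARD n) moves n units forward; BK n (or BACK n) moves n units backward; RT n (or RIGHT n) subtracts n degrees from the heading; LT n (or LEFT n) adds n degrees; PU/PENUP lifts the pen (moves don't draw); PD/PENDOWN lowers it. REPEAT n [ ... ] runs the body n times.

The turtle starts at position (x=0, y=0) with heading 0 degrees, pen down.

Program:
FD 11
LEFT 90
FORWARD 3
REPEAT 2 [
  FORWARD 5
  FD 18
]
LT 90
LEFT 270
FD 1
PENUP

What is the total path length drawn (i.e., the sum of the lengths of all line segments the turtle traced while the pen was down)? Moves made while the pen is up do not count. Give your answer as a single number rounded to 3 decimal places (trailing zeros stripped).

Executing turtle program step by step:
Start: pos=(0,0), heading=0, pen down
FD 11: (0,0) -> (11,0) [heading=0, draw]
LT 90: heading 0 -> 90
FD 3: (11,0) -> (11,3) [heading=90, draw]
REPEAT 2 [
  -- iteration 1/2 --
  FD 5: (11,3) -> (11,8) [heading=90, draw]
  FD 18: (11,8) -> (11,26) [heading=90, draw]
  -- iteration 2/2 --
  FD 5: (11,26) -> (11,31) [heading=90, draw]
  FD 18: (11,31) -> (11,49) [heading=90, draw]
]
LT 90: heading 90 -> 180
LT 270: heading 180 -> 90
FD 1: (11,49) -> (11,50) [heading=90, draw]
PU: pen up
Final: pos=(11,50), heading=90, 7 segment(s) drawn

Segment lengths:
  seg 1: (0,0) -> (11,0), length = 11
  seg 2: (11,0) -> (11,3), length = 3
  seg 3: (11,3) -> (11,8), length = 5
  seg 4: (11,8) -> (11,26), length = 18
  seg 5: (11,26) -> (11,31), length = 5
  seg 6: (11,31) -> (11,49), length = 18
  seg 7: (11,49) -> (11,50), length = 1
Total = 61

Answer: 61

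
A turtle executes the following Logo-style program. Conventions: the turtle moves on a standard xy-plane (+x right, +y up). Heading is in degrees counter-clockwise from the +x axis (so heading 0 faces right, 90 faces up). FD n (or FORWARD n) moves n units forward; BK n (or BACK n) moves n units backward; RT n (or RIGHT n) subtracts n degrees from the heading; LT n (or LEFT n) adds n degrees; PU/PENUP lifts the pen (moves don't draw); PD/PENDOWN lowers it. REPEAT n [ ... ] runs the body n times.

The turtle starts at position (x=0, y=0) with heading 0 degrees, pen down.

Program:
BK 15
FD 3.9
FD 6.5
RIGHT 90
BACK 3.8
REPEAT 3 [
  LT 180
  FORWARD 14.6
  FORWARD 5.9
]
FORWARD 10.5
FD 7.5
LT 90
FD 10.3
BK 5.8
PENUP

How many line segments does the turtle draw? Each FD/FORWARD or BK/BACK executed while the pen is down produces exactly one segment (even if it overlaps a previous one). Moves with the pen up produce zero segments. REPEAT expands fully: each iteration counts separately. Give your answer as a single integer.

Answer: 14

Derivation:
Executing turtle program step by step:
Start: pos=(0,0), heading=0, pen down
BK 15: (0,0) -> (-15,0) [heading=0, draw]
FD 3.9: (-15,0) -> (-11.1,0) [heading=0, draw]
FD 6.5: (-11.1,0) -> (-4.6,0) [heading=0, draw]
RT 90: heading 0 -> 270
BK 3.8: (-4.6,0) -> (-4.6,3.8) [heading=270, draw]
REPEAT 3 [
  -- iteration 1/3 --
  LT 180: heading 270 -> 90
  FD 14.6: (-4.6,3.8) -> (-4.6,18.4) [heading=90, draw]
  FD 5.9: (-4.6,18.4) -> (-4.6,24.3) [heading=90, draw]
  -- iteration 2/3 --
  LT 180: heading 90 -> 270
  FD 14.6: (-4.6,24.3) -> (-4.6,9.7) [heading=270, draw]
  FD 5.9: (-4.6,9.7) -> (-4.6,3.8) [heading=270, draw]
  -- iteration 3/3 --
  LT 180: heading 270 -> 90
  FD 14.6: (-4.6,3.8) -> (-4.6,18.4) [heading=90, draw]
  FD 5.9: (-4.6,18.4) -> (-4.6,24.3) [heading=90, draw]
]
FD 10.5: (-4.6,24.3) -> (-4.6,34.8) [heading=90, draw]
FD 7.5: (-4.6,34.8) -> (-4.6,42.3) [heading=90, draw]
LT 90: heading 90 -> 180
FD 10.3: (-4.6,42.3) -> (-14.9,42.3) [heading=180, draw]
BK 5.8: (-14.9,42.3) -> (-9.1,42.3) [heading=180, draw]
PU: pen up
Final: pos=(-9.1,42.3), heading=180, 14 segment(s) drawn
Segments drawn: 14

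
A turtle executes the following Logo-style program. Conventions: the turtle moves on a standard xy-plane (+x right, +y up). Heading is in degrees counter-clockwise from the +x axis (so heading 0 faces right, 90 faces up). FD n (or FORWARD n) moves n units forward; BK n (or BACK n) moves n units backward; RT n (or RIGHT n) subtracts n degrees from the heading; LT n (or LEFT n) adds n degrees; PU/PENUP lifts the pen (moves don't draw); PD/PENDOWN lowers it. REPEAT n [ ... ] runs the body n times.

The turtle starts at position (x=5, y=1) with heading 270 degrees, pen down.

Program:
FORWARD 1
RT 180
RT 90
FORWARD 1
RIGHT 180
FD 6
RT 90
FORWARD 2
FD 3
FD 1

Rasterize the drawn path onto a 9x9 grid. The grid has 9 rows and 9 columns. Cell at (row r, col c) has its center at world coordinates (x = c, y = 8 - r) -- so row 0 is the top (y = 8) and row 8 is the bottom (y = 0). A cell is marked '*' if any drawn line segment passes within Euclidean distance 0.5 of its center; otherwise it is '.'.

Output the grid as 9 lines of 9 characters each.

Answer: .........
.........
*........
*........
*........
*........
*........
*....*...
*******..

Derivation:
Segment 0: (5,1) -> (5,0)
Segment 1: (5,0) -> (6,0)
Segment 2: (6,0) -> (0,-0)
Segment 3: (0,-0) -> (-0,2)
Segment 4: (-0,2) -> (-0,5)
Segment 5: (-0,5) -> (-0,6)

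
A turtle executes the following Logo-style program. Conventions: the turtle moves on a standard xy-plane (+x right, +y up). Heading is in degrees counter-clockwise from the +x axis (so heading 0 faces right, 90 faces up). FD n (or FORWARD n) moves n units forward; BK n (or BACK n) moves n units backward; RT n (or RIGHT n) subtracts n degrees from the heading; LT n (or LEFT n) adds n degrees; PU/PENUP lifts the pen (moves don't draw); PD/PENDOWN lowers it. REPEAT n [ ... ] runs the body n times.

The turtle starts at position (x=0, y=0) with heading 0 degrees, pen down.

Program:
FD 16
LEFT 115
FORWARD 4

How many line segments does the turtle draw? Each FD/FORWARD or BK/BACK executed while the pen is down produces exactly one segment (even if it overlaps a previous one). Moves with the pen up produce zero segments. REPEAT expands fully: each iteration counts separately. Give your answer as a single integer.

Executing turtle program step by step:
Start: pos=(0,0), heading=0, pen down
FD 16: (0,0) -> (16,0) [heading=0, draw]
LT 115: heading 0 -> 115
FD 4: (16,0) -> (14.31,3.625) [heading=115, draw]
Final: pos=(14.31,3.625), heading=115, 2 segment(s) drawn
Segments drawn: 2

Answer: 2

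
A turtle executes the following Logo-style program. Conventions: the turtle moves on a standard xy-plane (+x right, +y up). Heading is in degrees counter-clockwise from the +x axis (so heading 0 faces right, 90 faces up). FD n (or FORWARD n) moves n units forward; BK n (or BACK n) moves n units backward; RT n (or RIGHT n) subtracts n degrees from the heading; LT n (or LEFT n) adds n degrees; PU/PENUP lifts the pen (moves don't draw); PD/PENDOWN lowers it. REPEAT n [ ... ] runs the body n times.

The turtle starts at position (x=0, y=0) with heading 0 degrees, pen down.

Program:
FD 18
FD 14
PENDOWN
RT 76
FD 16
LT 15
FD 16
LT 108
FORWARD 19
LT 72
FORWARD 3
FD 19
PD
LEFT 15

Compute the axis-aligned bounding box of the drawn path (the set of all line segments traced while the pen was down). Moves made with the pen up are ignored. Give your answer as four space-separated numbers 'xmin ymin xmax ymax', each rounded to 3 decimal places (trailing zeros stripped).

Answer: 0 -29.519 56.586 3.619

Derivation:
Executing turtle program step by step:
Start: pos=(0,0), heading=0, pen down
FD 18: (0,0) -> (18,0) [heading=0, draw]
FD 14: (18,0) -> (32,0) [heading=0, draw]
PD: pen down
RT 76: heading 0 -> 284
FD 16: (32,0) -> (35.871,-15.525) [heading=284, draw]
LT 15: heading 284 -> 299
FD 16: (35.871,-15.525) -> (43.628,-29.519) [heading=299, draw]
LT 108: heading 299 -> 47
FD 19: (43.628,-29.519) -> (56.586,-15.623) [heading=47, draw]
LT 72: heading 47 -> 119
FD 3: (56.586,-15.623) -> (55.131,-12.999) [heading=119, draw]
FD 19: (55.131,-12.999) -> (45.92,3.619) [heading=119, draw]
PD: pen down
LT 15: heading 119 -> 134
Final: pos=(45.92,3.619), heading=134, 7 segment(s) drawn

Segment endpoints: x in {0, 18, 32, 35.871, 43.628, 45.92, 55.131, 56.586}, y in {-29.519, -15.623, -15.525, -12.999, 0, 3.619}
xmin=0, ymin=-29.519, xmax=56.586, ymax=3.619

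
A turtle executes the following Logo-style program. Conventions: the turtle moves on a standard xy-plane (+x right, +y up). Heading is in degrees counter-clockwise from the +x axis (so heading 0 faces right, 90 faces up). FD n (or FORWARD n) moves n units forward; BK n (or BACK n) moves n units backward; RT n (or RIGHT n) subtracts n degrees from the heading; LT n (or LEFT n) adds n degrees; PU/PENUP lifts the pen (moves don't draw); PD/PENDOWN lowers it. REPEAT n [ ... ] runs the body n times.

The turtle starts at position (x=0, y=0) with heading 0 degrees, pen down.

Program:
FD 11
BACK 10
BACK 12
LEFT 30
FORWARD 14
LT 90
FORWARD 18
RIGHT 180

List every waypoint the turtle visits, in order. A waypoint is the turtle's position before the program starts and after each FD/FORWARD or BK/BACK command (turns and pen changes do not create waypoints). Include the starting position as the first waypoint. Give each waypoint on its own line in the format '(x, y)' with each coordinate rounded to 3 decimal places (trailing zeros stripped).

Answer: (0, 0)
(11, 0)
(1, 0)
(-11, 0)
(1.124, 7)
(-7.876, 22.588)

Derivation:
Executing turtle program step by step:
Start: pos=(0,0), heading=0, pen down
FD 11: (0,0) -> (11,0) [heading=0, draw]
BK 10: (11,0) -> (1,0) [heading=0, draw]
BK 12: (1,0) -> (-11,0) [heading=0, draw]
LT 30: heading 0 -> 30
FD 14: (-11,0) -> (1.124,7) [heading=30, draw]
LT 90: heading 30 -> 120
FD 18: (1.124,7) -> (-7.876,22.588) [heading=120, draw]
RT 180: heading 120 -> 300
Final: pos=(-7.876,22.588), heading=300, 5 segment(s) drawn
Waypoints (6 total):
(0, 0)
(11, 0)
(1, 0)
(-11, 0)
(1.124, 7)
(-7.876, 22.588)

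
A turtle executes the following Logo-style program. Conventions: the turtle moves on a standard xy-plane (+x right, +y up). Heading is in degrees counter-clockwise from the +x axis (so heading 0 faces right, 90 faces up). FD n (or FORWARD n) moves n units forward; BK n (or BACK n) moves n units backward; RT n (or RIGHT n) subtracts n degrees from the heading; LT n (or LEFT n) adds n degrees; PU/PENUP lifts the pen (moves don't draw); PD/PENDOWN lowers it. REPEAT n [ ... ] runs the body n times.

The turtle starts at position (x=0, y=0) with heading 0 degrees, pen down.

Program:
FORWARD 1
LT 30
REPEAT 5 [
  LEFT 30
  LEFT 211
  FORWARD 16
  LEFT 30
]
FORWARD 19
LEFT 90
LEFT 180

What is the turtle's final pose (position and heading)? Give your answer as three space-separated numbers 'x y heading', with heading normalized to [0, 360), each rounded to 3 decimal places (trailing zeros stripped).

Answer: 12.705 -30.965 215

Derivation:
Executing turtle program step by step:
Start: pos=(0,0), heading=0, pen down
FD 1: (0,0) -> (1,0) [heading=0, draw]
LT 30: heading 0 -> 30
REPEAT 5 [
  -- iteration 1/5 --
  LT 30: heading 30 -> 60
  LT 211: heading 60 -> 271
  FD 16: (1,0) -> (1.279,-15.998) [heading=271, draw]
  LT 30: heading 271 -> 301
  -- iteration 2/5 --
  LT 30: heading 301 -> 331
  LT 211: heading 331 -> 182
  FD 16: (1.279,-15.998) -> (-14.711,-16.556) [heading=182, draw]
  LT 30: heading 182 -> 212
  -- iteration 3/5 --
  LT 30: heading 212 -> 242
  LT 211: heading 242 -> 93
  FD 16: (-14.711,-16.556) -> (-15.548,-0.578) [heading=93, draw]
  LT 30: heading 93 -> 123
  -- iteration 4/5 --
  LT 30: heading 123 -> 153
  LT 211: heading 153 -> 4
  FD 16: (-15.548,-0.578) -> (0.413,0.538) [heading=4, draw]
  LT 30: heading 4 -> 34
  -- iteration 5/5 --
  LT 30: heading 34 -> 64
  LT 211: heading 64 -> 275
  FD 16: (0.413,0.538) -> (1.807,-15.401) [heading=275, draw]
  LT 30: heading 275 -> 305
]
FD 19: (1.807,-15.401) -> (12.705,-30.965) [heading=305, draw]
LT 90: heading 305 -> 35
LT 180: heading 35 -> 215
Final: pos=(12.705,-30.965), heading=215, 7 segment(s) drawn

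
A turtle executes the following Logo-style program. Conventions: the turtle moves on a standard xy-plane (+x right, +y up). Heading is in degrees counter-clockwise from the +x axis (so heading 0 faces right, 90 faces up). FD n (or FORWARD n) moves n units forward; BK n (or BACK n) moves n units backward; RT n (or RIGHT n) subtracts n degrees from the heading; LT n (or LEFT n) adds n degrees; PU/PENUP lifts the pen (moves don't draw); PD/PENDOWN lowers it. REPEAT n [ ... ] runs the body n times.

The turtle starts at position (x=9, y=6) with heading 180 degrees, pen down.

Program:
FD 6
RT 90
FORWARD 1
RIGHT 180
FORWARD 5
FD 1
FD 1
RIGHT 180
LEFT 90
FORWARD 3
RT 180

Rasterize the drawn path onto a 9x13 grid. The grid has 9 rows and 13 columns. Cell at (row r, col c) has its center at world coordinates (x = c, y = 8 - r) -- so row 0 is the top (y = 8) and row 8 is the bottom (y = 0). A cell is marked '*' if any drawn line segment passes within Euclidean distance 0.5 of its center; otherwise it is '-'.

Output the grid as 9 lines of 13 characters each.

Answer: -------------
---*---------
---*******---
---*---------
---*---------
---*---------
---*---------
---*---------
****---------

Derivation:
Segment 0: (9,6) -> (3,6)
Segment 1: (3,6) -> (3,7)
Segment 2: (3,7) -> (3,2)
Segment 3: (3,2) -> (3,1)
Segment 4: (3,1) -> (3,0)
Segment 5: (3,0) -> (0,0)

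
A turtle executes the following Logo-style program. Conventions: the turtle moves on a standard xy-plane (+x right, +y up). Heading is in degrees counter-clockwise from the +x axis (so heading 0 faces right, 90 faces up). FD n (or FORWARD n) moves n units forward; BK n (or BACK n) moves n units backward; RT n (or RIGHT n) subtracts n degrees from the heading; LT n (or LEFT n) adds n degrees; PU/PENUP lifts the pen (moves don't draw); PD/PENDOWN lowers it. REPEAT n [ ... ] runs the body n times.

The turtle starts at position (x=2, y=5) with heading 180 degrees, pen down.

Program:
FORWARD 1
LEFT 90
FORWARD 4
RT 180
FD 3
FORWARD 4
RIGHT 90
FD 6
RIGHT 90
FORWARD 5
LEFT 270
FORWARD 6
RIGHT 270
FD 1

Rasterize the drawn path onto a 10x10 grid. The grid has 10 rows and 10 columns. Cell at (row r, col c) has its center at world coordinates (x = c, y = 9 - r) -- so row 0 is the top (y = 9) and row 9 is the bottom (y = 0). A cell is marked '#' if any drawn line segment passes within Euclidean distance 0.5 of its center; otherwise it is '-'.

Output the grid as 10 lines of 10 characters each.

Segment 0: (2,5) -> (1,5)
Segment 1: (1,5) -> (1,1)
Segment 2: (1,1) -> (1,4)
Segment 3: (1,4) -> (1,8)
Segment 4: (1,8) -> (7,8)
Segment 5: (7,8) -> (7,3)
Segment 6: (7,3) -> (1,3)
Segment 7: (1,3) -> (1,2)

Answer: ----------
-#######--
-#-----#--
-#-----#--
-##----#--
-#-----#--
-#######--
-#--------
-#--------
----------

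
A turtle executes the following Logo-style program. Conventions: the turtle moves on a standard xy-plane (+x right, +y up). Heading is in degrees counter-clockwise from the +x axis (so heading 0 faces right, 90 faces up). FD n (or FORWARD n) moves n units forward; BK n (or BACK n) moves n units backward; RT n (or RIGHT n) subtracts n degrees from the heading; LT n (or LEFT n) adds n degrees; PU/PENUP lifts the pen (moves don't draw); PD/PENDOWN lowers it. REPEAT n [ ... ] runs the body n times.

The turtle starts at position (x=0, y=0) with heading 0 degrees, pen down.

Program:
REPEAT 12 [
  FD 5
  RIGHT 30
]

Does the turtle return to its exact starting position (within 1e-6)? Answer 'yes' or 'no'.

Executing turtle program step by step:
Start: pos=(0,0), heading=0, pen down
REPEAT 12 [
  -- iteration 1/12 --
  FD 5: (0,0) -> (5,0) [heading=0, draw]
  RT 30: heading 0 -> 330
  -- iteration 2/12 --
  FD 5: (5,0) -> (9.33,-2.5) [heading=330, draw]
  RT 30: heading 330 -> 300
  -- iteration 3/12 --
  FD 5: (9.33,-2.5) -> (11.83,-6.83) [heading=300, draw]
  RT 30: heading 300 -> 270
  -- iteration 4/12 --
  FD 5: (11.83,-6.83) -> (11.83,-11.83) [heading=270, draw]
  RT 30: heading 270 -> 240
  -- iteration 5/12 --
  FD 5: (11.83,-11.83) -> (9.33,-16.16) [heading=240, draw]
  RT 30: heading 240 -> 210
  -- iteration 6/12 --
  FD 5: (9.33,-16.16) -> (5,-18.66) [heading=210, draw]
  RT 30: heading 210 -> 180
  -- iteration 7/12 --
  FD 5: (5,-18.66) -> (0,-18.66) [heading=180, draw]
  RT 30: heading 180 -> 150
  -- iteration 8/12 --
  FD 5: (0,-18.66) -> (-4.33,-16.16) [heading=150, draw]
  RT 30: heading 150 -> 120
  -- iteration 9/12 --
  FD 5: (-4.33,-16.16) -> (-6.83,-11.83) [heading=120, draw]
  RT 30: heading 120 -> 90
  -- iteration 10/12 --
  FD 5: (-6.83,-11.83) -> (-6.83,-6.83) [heading=90, draw]
  RT 30: heading 90 -> 60
  -- iteration 11/12 --
  FD 5: (-6.83,-6.83) -> (-4.33,-2.5) [heading=60, draw]
  RT 30: heading 60 -> 30
  -- iteration 12/12 --
  FD 5: (-4.33,-2.5) -> (0,0) [heading=30, draw]
  RT 30: heading 30 -> 0
]
Final: pos=(0,0), heading=0, 12 segment(s) drawn

Start position: (0, 0)
Final position: (0, 0)
Distance = 0; < 1e-6 -> CLOSED

Answer: yes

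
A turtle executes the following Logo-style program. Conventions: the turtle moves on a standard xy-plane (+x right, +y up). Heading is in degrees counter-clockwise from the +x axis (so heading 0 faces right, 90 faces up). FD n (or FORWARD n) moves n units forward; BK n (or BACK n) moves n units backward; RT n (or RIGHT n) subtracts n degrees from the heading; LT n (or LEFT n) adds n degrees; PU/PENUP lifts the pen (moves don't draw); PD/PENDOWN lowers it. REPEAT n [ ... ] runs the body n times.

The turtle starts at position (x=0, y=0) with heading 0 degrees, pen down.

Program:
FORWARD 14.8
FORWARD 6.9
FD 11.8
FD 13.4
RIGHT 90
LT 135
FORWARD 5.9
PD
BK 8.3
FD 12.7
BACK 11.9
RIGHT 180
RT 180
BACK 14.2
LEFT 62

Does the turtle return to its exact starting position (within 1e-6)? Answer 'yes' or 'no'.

Executing turtle program step by step:
Start: pos=(0,0), heading=0, pen down
FD 14.8: (0,0) -> (14.8,0) [heading=0, draw]
FD 6.9: (14.8,0) -> (21.7,0) [heading=0, draw]
FD 11.8: (21.7,0) -> (33.5,0) [heading=0, draw]
FD 13.4: (33.5,0) -> (46.9,0) [heading=0, draw]
RT 90: heading 0 -> 270
LT 135: heading 270 -> 45
FD 5.9: (46.9,0) -> (51.072,4.172) [heading=45, draw]
PD: pen down
BK 8.3: (51.072,4.172) -> (45.203,-1.697) [heading=45, draw]
FD 12.7: (45.203,-1.697) -> (54.183,7.283) [heading=45, draw]
BK 11.9: (54.183,7.283) -> (45.769,-1.131) [heading=45, draw]
RT 180: heading 45 -> 225
RT 180: heading 225 -> 45
BK 14.2: (45.769,-1.131) -> (35.728,-11.172) [heading=45, draw]
LT 62: heading 45 -> 107
Final: pos=(35.728,-11.172), heading=107, 9 segment(s) drawn

Start position: (0, 0)
Final position: (35.728, -11.172)
Distance = 37.434; >= 1e-6 -> NOT closed

Answer: no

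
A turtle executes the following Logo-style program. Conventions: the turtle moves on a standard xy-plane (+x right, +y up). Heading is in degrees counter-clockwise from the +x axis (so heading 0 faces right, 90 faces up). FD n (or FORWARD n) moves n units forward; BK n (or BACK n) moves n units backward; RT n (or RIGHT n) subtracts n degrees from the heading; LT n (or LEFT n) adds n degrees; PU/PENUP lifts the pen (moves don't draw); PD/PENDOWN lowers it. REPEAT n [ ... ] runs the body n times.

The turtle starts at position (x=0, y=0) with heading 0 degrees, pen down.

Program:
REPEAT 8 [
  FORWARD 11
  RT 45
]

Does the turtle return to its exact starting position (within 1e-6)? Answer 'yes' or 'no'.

Executing turtle program step by step:
Start: pos=(0,0), heading=0, pen down
REPEAT 8 [
  -- iteration 1/8 --
  FD 11: (0,0) -> (11,0) [heading=0, draw]
  RT 45: heading 0 -> 315
  -- iteration 2/8 --
  FD 11: (11,0) -> (18.778,-7.778) [heading=315, draw]
  RT 45: heading 315 -> 270
  -- iteration 3/8 --
  FD 11: (18.778,-7.778) -> (18.778,-18.778) [heading=270, draw]
  RT 45: heading 270 -> 225
  -- iteration 4/8 --
  FD 11: (18.778,-18.778) -> (11,-26.556) [heading=225, draw]
  RT 45: heading 225 -> 180
  -- iteration 5/8 --
  FD 11: (11,-26.556) -> (0,-26.556) [heading=180, draw]
  RT 45: heading 180 -> 135
  -- iteration 6/8 --
  FD 11: (0,-26.556) -> (-7.778,-18.778) [heading=135, draw]
  RT 45: heading 135 -> 90
  -- iteration 7/8 --
  FD 11: (-7.778,-18.778) -> (-7.778,-7.778) [heading=90, draw]
  RT 45: heading 90 -> 45
  -- iteration 8/8 --
  FD 11: (-7.778,-7.778) -> (0,0) [heading=45, draw]
  RT 45: heading 45 -> 0
]
Final: pos=(0,0), heading=0, 8 segment(s) drawn

Start position: (0, 0)
Final position: (0, 0)
Distance = 0; < 1e-6 -> CLOSED

Answer: yes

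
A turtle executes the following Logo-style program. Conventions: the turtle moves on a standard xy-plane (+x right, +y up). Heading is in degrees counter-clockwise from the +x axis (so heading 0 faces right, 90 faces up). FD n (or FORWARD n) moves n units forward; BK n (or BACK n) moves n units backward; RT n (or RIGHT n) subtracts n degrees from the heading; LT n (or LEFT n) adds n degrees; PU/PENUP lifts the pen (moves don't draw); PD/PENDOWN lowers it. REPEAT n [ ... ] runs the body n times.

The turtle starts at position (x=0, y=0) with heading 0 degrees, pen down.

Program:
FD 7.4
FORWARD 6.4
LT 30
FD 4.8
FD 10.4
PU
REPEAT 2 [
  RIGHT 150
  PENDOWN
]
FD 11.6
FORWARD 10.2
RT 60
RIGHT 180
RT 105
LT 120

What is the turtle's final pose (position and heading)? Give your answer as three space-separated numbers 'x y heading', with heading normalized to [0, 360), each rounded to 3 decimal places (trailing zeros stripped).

Answer: 26.964 29.4 225

Derivation:
Executing turtle program step by step:
Start: pos=(0,0), heading=0, pen down
FD 7.4: (0,0) -> (7.4,0) [heading=0, draw]
FD 6.4: (7.4,0) -> (13.8,0) [heading=0, draw]
LT 30: heading 0 -> 30
FD 4.8: (13.8,0) -> (17.957,2.4) [heading=30, draw]
FD 10.4: (17.957,2.4) -> (26.964,7.6) [heading=30, draw]
PU: pen up
REPEAT 2 [
  -- iteration 1/2 --
  RT 150: heading 30 -> 240
  PD: pen down
  -- iteration 2/2 --
  RT 150: heading 240 -> 90
  PD: pen down
]
FD 11.6: (26.964,7.6) -> (26.964,19.2) [heading=90, draw]
FD 10.2: (26.964,19.2) -> (26.964,29.4) [heading=90, draw]
RT 60: heading 90 -> 30
RT 180: heading 30 -> 210
RT 105: heading 210 -> 105
LT 120: heading 105 -> 225
Final: pos=(26.964,29.4), heading=225, 6 segment(s) drawn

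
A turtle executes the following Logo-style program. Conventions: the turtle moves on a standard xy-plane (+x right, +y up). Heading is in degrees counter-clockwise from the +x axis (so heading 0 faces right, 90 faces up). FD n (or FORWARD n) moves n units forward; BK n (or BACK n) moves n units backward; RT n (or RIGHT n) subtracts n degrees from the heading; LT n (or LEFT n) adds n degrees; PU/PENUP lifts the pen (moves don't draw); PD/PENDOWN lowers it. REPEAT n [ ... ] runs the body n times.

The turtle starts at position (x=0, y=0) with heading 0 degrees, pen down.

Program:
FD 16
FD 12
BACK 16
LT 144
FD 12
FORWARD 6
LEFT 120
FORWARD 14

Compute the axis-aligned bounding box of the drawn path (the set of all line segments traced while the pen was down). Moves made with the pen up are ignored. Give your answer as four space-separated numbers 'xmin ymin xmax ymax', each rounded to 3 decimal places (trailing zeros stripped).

Executing turtle program step by step:
Start: pos=(0,0), heading=0, pen down
FD 16: (0,0) -> (16,0) [heading=0, draw]
FD 12: (16,0) -> (28,0) [heading=0, draw]
BK 16: (28,0) -> (12,0) [heading=0, draw]
LT 144: heading 0 -> 144
FD 12: (12,0) -> (2.292,7.053) [heading=144, draw]
FD 6: (2.292,7.053) -> (-2.562,10.58) [heading=144, draw]
LT 120: heading 144 -> 264
FD 14: (-2.562,10.58) -> (-4.026,-3.343) [heading=264, draw]
Final: pos=(-4.026,-3.343), heading=264, 6 segment(s) drawn

Segment endpoints: x in {-4.026, -2.562, 0, 2.292, 12, 16, 28}, y in {-3.343, 0, 7.053, 10.58}
xmin=-4.026, ymin=-3.343, xmax=28, ymax=10.58

Answer: -4.026 -3.343 28 10.58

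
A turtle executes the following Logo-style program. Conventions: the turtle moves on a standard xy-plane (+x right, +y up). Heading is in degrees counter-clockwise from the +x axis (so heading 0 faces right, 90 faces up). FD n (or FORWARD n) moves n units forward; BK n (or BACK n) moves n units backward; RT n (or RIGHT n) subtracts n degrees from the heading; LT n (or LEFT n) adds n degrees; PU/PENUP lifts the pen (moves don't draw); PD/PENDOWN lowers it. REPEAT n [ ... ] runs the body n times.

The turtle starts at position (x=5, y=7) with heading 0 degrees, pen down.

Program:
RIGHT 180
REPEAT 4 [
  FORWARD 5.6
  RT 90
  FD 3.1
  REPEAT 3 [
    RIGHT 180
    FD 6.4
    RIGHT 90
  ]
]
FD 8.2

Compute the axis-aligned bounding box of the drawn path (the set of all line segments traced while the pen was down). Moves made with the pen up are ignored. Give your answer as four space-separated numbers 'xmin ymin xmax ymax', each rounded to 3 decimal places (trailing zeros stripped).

Executing turtle program step by step:
Start: pos=(5,7), heading=0, pen down
RT 180: heading 0 -> 180
REPEAT 4 [
  -- iteration 1/4 --
  FD 5.6: (5,7) -> (-0.6,7) [heading=180, draw]
  RT 90: heading 180 -> 90
  FD 3.1: (-0.6,7) -> (-0.6,10.1) [heading=90, draw]
  REPEAT 3 [
    -- iteration 1/3 --
    RT 180: heading 90 -> 270
    FD 6.4: (-0.6,10.1) -> (-0.6,3.7) [heading=270, draw]
    RT 90: heading 270 -> 180
    -- iteration 2/3 --
    RT 180: heading 180 -> 0
    FD 6.4: (-0.6,3.7) -> (5.8,3.7) [heading=0, draw]
    RT 90: heading 0 -> 270
    -- iteration 3/3 --
    RT 180: heading 270 -> 90
    FD 6.4: (5.8,3.7) -> (5.8,10.1) [heading=90, draw]
    RT 90: heading 90 -> 0
  ]
  -- iteration 2/4 --
  FD 5.6: (5.8,10.1) -> (11.4,10.1) [heading=0, draw]
  RT 90: heading 0 -> 270
  FD 3.1: (11.4,10.1) -> (11.4,7) [heading=270, draw]
  REPEAT 3 [
    -- iteration 1/3 --
    RT 180: heading 270 -> 90
    FD 6.4: (11.4,7) -> (11.4,13.4) [heading=90, draw]
    RT 90: heading 90 -> 0
    -- iteration 2/3 --
    RT 180: heading 0 -> 180
    FD 6.4: (11.4,13.4) -> (5,13.4) [heading=180, draw]
    RT 90: heading 180 -> 90
    -- iteration 3/3 --
    RT 180: heading 90 -> 270
    FD 6.4: (5,13.4) -> (5,7) [heading=270, draw]
    RT 90: heading 270 -> 180
  ]
  -- iteration 3/4 --
  FD 5.6: (5,7) -> (-0.6,7) [heading=180, draw]
  RT 90: heading 180 -> 90
  FD 3.1: (-0.6,7) -> (-0.6,10.1) [heading=90, draw]
  REPEAT 3 [
    -- iteration 1/3 --
    RT 180: heading 90 -> 270
    FD 6.4: (-0.6,10.1) -> (-0.6,3.7) [heading=270, draw]
    RT 90: heading 270 -> 180
    -- iteration 2/3 --
    RT 180: heading 180 -> 0
    FD 6.4: (-0.6,3.7) -> (5.8,3.7) [heading=0, draw]
    RT 90: heading 0 -> 270
    -- iteration 3/3 --
    RT 180: heading 270 -> 90
    FD 6.4: (5.8,3.7) -> (5.8,10.1) [heading=90, draw]
    RT 90: heading 90 -> 0
  ]
  -- iteration 4/4 --
  FD 5.6: (5.8,10.1) -> (11.4,10.1) [heading=0, draw]
  RT 90: heading 0 -> 270
  FD 3.1: (11.4,10.1) -> (11.4,7) [heading=270, draw]
  REPEAT 3 [
    -- iteration 1/3 --
    RT 180: heading 270 -> 90
    FD 6.4: (11.4,7) -> (11.4,13.4) [heading=90, draw]
    RT 90: heading 90 -> 0
    -- iteration 2/3 --
    RT 180: heading 0 -> 180
    FD 6.4: (11.4,13.4) -> (5,13.4) [heading=180, draw]
    RT 90: heading 180 -> 90
    -- iteration 3/3 --
    RT 180: heading 90 -> 270
    FD 6.4: (5,13.4) -> (5,7) [heading=270, draw]
    RT 90: heading 270 -> 180
  ]
]
FD 8.2: (5,7) -> (-3.2,7) [heading=180, draw]
Final: pos=(-3.2,7), heading=180, 21 segment(s) drawn

Segment endpoints: x in {-3.2, -0.6, -0.6, -0.6, -0.6, -0.6, -0.6, 5, 5, 5, 5, 5, 5.8, 5.8, 5.8, 5.8, 11.4, 11.4, 11.4, 11.4, 11.4}, y in {3.7, 3.7, 3.7, 3.7, 7, 7, 7, 7, 7, 7, 7, 10.1, 10.1, 10.1, 10.1, 10.1, 10.1, 13.4, 13.4, 13.4, 13.4}
xmin=-3.2, ymin=3.7, xmax=11.4, ymax=13.4

Answer: -3.2 3.7 11.4 13.4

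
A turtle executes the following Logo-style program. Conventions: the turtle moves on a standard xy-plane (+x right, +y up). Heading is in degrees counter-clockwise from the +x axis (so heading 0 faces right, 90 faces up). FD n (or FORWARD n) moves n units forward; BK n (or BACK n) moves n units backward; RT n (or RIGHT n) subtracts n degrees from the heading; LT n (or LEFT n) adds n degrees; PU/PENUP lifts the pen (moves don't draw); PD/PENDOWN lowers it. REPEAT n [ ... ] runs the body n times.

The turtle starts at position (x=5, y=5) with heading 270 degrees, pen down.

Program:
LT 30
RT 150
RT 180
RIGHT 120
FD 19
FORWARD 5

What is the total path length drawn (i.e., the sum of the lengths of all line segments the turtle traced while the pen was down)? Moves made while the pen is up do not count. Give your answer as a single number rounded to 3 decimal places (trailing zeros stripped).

Answer: 24

Derivation:
Executing turtle program step by step:
Start: pos=(5,5), heading=270, pen down
LT 30: heading 270 -> 300
RT 150: heading 300 -> 150
RT 180: heading 150 -> 330
RT 120: heading 330 -> 210
FD 19: (5,5) -> (-11.454,-4.5) [heading=210, draw]
FD 5: (-11.454,-4.5) -> (-15.785,-7) [heading=210, draw]
Final: pos=(-15.785,-7), heading=210, 2 segment(s) drawn

Segment lengths:
  seg 1: (5,5) -> (-11.454,-4.5), length = 19
  seg 2: (-11.454,-4.5) -> (-15.785,-7), length = 5
Total = 24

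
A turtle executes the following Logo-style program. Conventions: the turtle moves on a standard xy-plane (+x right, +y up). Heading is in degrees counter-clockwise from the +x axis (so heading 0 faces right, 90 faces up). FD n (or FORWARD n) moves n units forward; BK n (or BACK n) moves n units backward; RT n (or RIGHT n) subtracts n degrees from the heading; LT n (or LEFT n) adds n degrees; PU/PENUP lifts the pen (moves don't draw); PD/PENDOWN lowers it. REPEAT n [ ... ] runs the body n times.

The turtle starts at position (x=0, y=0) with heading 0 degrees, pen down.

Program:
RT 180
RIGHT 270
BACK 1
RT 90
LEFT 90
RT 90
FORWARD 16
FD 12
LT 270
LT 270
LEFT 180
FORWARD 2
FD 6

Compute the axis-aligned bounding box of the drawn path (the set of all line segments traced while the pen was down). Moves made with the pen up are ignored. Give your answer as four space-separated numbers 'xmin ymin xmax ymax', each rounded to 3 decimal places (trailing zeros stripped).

Answer: -36 0 0 1

Derivation:
Executing turtle program step by step:
Start: pos=(0,0), heading=0, pen down
RT 180: heading 0 -> 180
RT 270: heading 180 -> 270
BK 1: (0,0) -> (0,1) [heading=270, draw]
RT 90: heading 270 -> 180
LT 90: heading 180 -> 270
RT 90: heading 270 -> 180
FD 16: (0,1) -> (-16,1) [heading=180, draw]
FD 12: (-16,1) -> (-28,1) [heading=180, draw]
LT 270: heading 180 -> 90
LT 270: heading 90 -> 0
LT 180: heading 0 -> 180
FD 2: (-28,1) -> (-30,1) [heading=180, draw]
FD 6: (-30,1) -> (-36,1) [heading=180, draw]
Final: pos=(-36,1), heading=180, 5 segment(s) drawn

Segment endpoints: x in {-36, -30, -28, -16, 0, 0}, y in {0, 1, 1, 1, 1, 1}
xmin=-36, ymin=0, xmax=0, ymax=1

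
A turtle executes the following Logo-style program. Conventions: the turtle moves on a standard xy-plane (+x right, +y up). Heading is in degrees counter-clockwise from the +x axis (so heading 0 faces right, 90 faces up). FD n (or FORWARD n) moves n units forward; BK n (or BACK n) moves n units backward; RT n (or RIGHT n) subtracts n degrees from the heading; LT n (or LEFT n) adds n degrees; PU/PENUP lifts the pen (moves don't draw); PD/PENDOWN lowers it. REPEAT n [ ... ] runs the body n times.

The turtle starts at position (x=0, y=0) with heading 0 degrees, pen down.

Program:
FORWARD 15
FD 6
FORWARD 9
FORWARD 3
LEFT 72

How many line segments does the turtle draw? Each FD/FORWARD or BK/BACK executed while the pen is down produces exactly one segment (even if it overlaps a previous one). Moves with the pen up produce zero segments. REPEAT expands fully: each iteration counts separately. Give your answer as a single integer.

Executing turtle program step by step:
Start: pos=(0,0), heading=0, pen down
FD 15: (0,0) -> (15,0) [heading=0, draw]
FD 6: (15,0) -> (21,0) [heading=0, draw]
FD 9: (21,0) -> (30,0) [heading=0, draw]
FD 3: (30,0) -> (33,0) [heading=0, draw]
LT 72: heading 0 -> 72
Final: pos=(33,0), heading=72, 4 segment(s) drawn
Segments drawn: 4

Answer: 4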